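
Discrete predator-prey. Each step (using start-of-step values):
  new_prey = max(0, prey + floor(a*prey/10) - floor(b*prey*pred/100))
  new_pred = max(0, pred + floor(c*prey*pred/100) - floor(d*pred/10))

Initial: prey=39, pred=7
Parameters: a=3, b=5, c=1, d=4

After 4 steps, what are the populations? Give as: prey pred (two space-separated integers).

Step 1: prey: 39+11-13=37; pred: 7+2-2=7
Step 2: prey: 37+11-12=36; pred: 7+2-2=7
Step 3: prey: 36+10-12=34; pred: 7+2-2=7
Step 4: prey: 34+10-11=33; pred: 7+2-2=7

Answer: 33 7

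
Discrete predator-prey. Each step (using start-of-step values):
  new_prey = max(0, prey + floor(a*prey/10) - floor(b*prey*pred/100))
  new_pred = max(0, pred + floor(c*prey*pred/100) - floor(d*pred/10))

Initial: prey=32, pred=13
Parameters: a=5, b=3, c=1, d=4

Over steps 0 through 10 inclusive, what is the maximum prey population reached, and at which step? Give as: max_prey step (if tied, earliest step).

Step 1: prey: 32+16-12=36; pred: 13+4-5=12
Step 2: prey: 36+18-12=42; pred: 12+4-4=12
Step 3: prey: 42+21-15=48; pred: 12+5-4=13
Step 4: prey: 48+24-18=54; pred: 13+6-5=14
Step 5: prey: 54+27-22=59; pred: 14+7-5=16
Step 6: prey: 59+29-28=60; pred: 16+9-6=19
Step 7: prey: 60+30-34=56; pred: 19+11-7=23
Step 8: prey: 56+28-38=46; pred: 23+12-9=26
Step 9: prey: 46+23-35=34; pred: 26+11-10=27
Step 10: prey: 34+17-27=24; pred: 27+9-10=26
Max prey = 60 at step 6

Answer: 60 6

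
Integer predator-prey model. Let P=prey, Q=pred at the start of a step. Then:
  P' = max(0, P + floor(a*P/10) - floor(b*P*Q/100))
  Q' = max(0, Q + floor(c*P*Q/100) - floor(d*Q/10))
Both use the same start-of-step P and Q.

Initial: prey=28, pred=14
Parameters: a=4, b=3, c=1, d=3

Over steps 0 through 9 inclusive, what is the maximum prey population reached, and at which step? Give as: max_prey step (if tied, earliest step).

Step 1: prey: 28+11-11=28; pred: 14+3-4=13
Step 2: prey: 28+11-10=29; pred: 13+3-3=13
Step 3: prey: 29+11-11=29; pred: 13+3-3=13
Step 4: prey: 29+11-11=29; pred: 13+3-3=13
Step 5: prey: 29+11-11=29; pred: 13+3-3=13
Step 6: prey: 29+11-11=29; pred: 13+3-3=13
Step 7: prey: 29+11-11=29; pred: 13+3-3=13
Step 8: prey: 29+11-11=29; pred: 13+3-3=13
Step 9: prey: 29+11-11=29; pred: 13+3-3=13
Max prey = 29 at step 2

Answer: 29 2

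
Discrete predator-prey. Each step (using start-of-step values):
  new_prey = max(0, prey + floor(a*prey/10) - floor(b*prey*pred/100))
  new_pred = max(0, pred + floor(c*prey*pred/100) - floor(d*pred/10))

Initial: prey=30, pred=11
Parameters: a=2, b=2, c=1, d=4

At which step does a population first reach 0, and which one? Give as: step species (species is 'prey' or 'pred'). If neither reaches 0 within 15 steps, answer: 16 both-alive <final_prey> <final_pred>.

Answer: 16 both-alive 54 11

Derivation:
Step 1: prey: 30+6-6=30; pred: 11+3-4=10
Step 2: prey: 30+6-6=30; pred: 10+3-4=9
Step 3: prey: 30+6-5=31; pred: 9+2-3=8
Step 4: prey: 31+6-4=33; pred: 8+2-3=7
Step 5: prey: 33+6-4=35; pred: 7+2-2=7
Step 6: prey: 35+7-4=38; pred: 7+2-2=7
Step 7: prey: 38+7-5=40; pred: 7+2-2=7
Step 8: prey: 40+8-5=43; pred: 7+2-2=7
Step 9: prey: 43+8-6=45; pred: 7+3-2=8
Step 10: prey: 45+9-7=47; pred: 8+3-3=8
Step 11: prey: 47+9-7=49; pred: 8+3-3=8
Step 12: prey: 49+9-7=51; pred: 8+3-3=8
Step 13: prey: 51+10-8=53; pred: 8+4-3=9
Step 14: prey: 53+10-9=54; pred: 9+4-3=10
Step 15: prey: 54+10-10=54; pred: 10+5-4=11
No extinction within 15 steps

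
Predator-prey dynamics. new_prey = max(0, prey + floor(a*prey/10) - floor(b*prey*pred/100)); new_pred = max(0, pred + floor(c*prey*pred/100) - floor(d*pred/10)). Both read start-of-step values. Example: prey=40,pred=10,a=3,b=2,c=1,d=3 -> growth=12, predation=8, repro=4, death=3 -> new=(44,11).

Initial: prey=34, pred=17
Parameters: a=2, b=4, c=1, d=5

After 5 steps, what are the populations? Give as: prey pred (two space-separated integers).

Step 1: prey: 34+6-23=17; pred: 17+5-8=14
Step 2: prey: 17+3-9=11; pred: 14+2-7=9
Step 3: prey: 11+2-3=10; pred: 9+0-4=5
Step 4: prey: 10+2-2=10; pred: 5+0-2=3
Step 5: prey: 10+2-1=11; pred: 3+0-1=2

Answer: 11 2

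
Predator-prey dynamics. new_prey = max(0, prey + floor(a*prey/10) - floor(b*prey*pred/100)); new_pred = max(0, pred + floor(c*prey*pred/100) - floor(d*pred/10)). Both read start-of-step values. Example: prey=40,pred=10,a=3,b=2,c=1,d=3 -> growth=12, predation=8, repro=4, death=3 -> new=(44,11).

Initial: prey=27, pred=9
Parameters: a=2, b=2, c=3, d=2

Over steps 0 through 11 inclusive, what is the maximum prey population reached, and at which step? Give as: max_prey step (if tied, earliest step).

Answer: 28 1

Derivation:
Step 1: prey: 27+5-4=28; pred: 9+7-1=15
Step 2: prey: 28+5-8=25; pred: 15+12-3=24
Step 3: prey: 25+5-12=18; pred: 24+18-4=38
Step 4: prey: 18+3-13=8; pred: 38+20-7=51
Step 5: prey: 8+1-8=1; pred: 51+12-10=53
Step 6: prey: 1+0-1=0; pred: 53+1-10=44
Step 7: prey: 0+0-0=0; pred: 44+0-8=36
Step 8: prey: 0+0-0=0; pred: 36+0-7=29
Step 9: prey: 0+0-0=0; pred: 29+0-5=24
Step 10: prey: 0+0-0=0; pred: 24+0-4=20
Step 11: prey: 0+0-0=0; pred: 20+0-4=16
Max prey = 28 at step 1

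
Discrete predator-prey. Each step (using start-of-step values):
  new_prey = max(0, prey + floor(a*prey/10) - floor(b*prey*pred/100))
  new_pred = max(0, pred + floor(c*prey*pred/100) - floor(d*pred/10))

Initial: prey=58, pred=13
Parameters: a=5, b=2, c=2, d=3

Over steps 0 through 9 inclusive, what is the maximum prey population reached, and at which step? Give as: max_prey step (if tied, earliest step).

Step 1: prey: 58+29-15=72; pred: 13+15-3=25
Step 2: prey: 72+36-36=72; pred: 25+36-7=54
Step 3: prey: 72+36-77=31; pred: 54+77-16=115
Step 4: prey: 31+15-71=0; pred: 115+71-34=152
Step 5: prey: 0+0-0=0; pred: 152+0-45=107
Step 6: prey: 0+0-0=0; pred: 107+0-32=75
Step 7: prey: 0+0-0=0; pred: 75+0-22=53
Step 8: prey: 0+0-0=0; pred: 53+0-15=38
Step 9: prey: 0+0-0=0; pred: 38+0-11=27
Max prey = 72 at step 1

Answer: 72 1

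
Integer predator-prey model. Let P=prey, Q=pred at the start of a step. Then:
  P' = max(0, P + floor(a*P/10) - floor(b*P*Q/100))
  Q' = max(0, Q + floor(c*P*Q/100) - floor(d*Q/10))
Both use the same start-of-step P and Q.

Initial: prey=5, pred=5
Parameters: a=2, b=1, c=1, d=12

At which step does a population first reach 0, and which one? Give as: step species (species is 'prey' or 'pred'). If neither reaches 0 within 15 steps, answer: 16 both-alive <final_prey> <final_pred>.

Answer: 1 pred

Derivation:
Step 1: prey: 5+1-0=6; pred: 5+0-6=0
First extinction: pred at step 1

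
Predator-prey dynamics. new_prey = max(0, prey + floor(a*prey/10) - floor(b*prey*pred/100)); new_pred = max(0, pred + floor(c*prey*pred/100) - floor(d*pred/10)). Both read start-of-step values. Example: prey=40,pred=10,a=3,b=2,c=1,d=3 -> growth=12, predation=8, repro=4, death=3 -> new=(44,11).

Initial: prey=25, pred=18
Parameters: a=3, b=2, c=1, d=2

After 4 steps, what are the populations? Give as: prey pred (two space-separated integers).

Step 1: prey: 25+7-9=23; pred: 18+4-3=19
Step 2: prey: 23+6-8=21; pred: 19+4-3=20
Step 3: prey: 21+6-8=19; pred: 20+4-4=20
Step 4: prey: 19+5-7=17; pred: 20+3-4=19

Answer: 17 19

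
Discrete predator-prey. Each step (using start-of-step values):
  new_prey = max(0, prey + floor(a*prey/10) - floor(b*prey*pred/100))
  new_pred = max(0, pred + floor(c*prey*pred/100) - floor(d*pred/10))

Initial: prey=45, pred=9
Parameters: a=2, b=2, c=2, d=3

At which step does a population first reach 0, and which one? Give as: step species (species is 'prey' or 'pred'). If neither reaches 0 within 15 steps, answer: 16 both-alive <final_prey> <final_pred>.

Answer: 16 both-alive 1 3

Derivation:
Step 1: prey: 45+9-8=46; pred: 9+8-2=15
Step 2: prey: 46+9-13=42; pred: 15+13-4=24
Step 3: prey: 42+8-20=30; pred: 24+20-7=37
Step 4: prey: 30+6-22=14; pred: 37+22-11=48
Step 5: prey: 14+2-13=3; pred: 48+13-14=47
Step 6: prey: 3+0-2=1; pred: 47+2-14=35
Step 7: prey: 1+0-0=1; pred: 35+0-10=25
Step 8: prey: 1+0-0=1; pred: 25+0-7=18
Step 9: prey: 1+0-0=1; pred: 18+0-5=13
Step 10: prey: 1+0-0=1; pred: 13+0-3=10
Step 11: prey: 1+0-0=1; pred: 10+0-3=7
Step 12: prey: 1+0-0=1; pred: 7+0-2=5
Step 13: prey: 1+0-0=1; pred: 5+0-1=4
Step 14: prey: 1+0-0=1; pred: 4+0-1=3
Step 15: prey: 1+0-0=1; pred: 3+0-0=3
No extinction within 15 steps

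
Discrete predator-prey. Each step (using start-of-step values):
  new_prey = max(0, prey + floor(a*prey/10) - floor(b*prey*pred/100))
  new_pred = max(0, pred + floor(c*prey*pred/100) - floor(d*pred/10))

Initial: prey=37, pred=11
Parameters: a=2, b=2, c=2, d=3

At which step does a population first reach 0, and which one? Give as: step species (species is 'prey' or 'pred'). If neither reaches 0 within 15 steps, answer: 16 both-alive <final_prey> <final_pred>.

Answer: 16 both-alive 2 3

Derivation:
Step 1: prey: 37+7-8=36; pred: 11+8-3=16
Step 2: prey: 36+7-11=32; pred: 16+11-4=23
Step 3: prey: 32+6-14=24; pred: 23+14-6=31
Step 4: prey: 24+4-14=14; pred: 31+14-9=36
Step 5: prey: 14+2-10=6; pred: 36+10-10=36
Step 6: prey: 6+1-4=3; pred: 36+4-10=30
Step 7: prey: 3+0-1=2; pred: 30+1-9=22
Step 8: prey: 2+0-0=2; pred: 22+0-6=16
Step 9: prey: 2+0-0=2; pred: 16+0-4=12
Step 10: prey: 2+0-0=2; pred: 12+0-3=9
Step 11: prey: 2+0-0=2; pred: 9+0-2=7
Step 12: prey: 2+0-0=2; pred: 7+0-2=5
Step 13: prey: 2+0-0=2; pred: 5+0-1=4
Step 14: prey: 2+0-0=2; pred: 4+0-1=3
Step 15: prey: 2+0-0=2; pred: 3+0-0=3
No extinction within 15 steps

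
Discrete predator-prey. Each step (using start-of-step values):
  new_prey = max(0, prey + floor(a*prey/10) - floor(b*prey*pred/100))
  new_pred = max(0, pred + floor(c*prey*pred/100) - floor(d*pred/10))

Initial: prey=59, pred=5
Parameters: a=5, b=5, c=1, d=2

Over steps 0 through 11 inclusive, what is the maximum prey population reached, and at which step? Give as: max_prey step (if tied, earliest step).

Step 1: prey: 59+29-14=74; pred: 5+2-1=6
Step 2: prey: 74+37-22=89; pred: 6+4-1=9
Step 3: prey: 89+44-40=93; pred: 9+8-1=16
Step 4: prey: 93+46-74=65; pred: 16+14-3=27
Step 5: prey: 65+32-87=10; pred: 27+17-5=39
Step 6: prey: 10+5-19=0; pred: 39+3-7=35
Step 7: prey: 0+0-0=0; pred: 35+0-7=28
Step 8: prey: 0+0-0=0; pred: 28+0-5=23
Step 9: prey: 0+0-0=0; pred: 23+0-4=19
Step 10: prey: 0+0-0=0; pred: 19+0-3=16
Step 11: prey: 0+0-0=0; pred: 16+0-3=13
Max prey = 93 at step 3

Answer: 93 3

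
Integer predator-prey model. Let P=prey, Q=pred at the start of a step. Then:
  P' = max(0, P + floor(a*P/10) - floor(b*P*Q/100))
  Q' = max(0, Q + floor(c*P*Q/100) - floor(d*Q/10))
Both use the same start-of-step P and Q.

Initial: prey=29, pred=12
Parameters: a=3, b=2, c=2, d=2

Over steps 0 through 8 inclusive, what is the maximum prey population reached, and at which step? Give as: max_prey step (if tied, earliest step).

Step 1: prey: 29+8-6=31; pred: 12+6-2=16
Step 2: prey: 31+9-9=31; pred: 16+9-3=22
Step 3: prey: 31+9-13=27; pred: 22+13-4=31
Step 4: prey: 27+8-16=19; pred: 31+16-6=41
Step 5: prey: 19+5-15=9; pred: 41+15-8=48
Step 6: prey: 9+2-8=3; pred: 48+8-9=47
Step 7: prey: 3+0-2=1; pred: 47+2-9=40
Step 8: prey: 1+0-0=1; pred: 40+0-8=32
Max prey = 31 at step 1

Answer: 31 1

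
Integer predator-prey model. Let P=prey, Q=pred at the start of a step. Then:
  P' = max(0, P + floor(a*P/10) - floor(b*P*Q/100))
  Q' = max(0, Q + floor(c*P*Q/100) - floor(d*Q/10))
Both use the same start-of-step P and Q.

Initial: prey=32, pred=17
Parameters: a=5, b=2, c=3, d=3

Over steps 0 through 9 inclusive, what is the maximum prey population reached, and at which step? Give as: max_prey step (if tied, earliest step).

Step 1: prey: 32+16-10=38; pred: 17+16-5=28
Step 2: prey: 38+19-21=36; pred: 28+31-8=51
Step 3: prey: 36+18-36=18; pred: 51+55-15=91
Step 4: prey: 18+9-32=0; pred: 91+49-27=113
Step 5: prey: 0+0-0=0; pred: 113+0-33=80
Step 6: prey: 0+0-0=0; pred: 80+0-24=56
Step 7: prey: 0+0-0=0; pred: 56+0-16=40
Step 8: prey: 0+0-0=0; pred: 40+0-12=28
Step 9: prey: 0+0-0=0; pred: 28+0-8=20
Max prey = 38 at step 1

Answer: 38 1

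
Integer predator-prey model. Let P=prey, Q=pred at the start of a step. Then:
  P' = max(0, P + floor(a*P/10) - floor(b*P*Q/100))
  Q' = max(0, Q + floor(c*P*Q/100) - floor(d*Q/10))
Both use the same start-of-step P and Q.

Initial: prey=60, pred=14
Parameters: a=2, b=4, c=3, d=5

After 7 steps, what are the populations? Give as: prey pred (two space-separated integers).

Step 1: prey: 60+12-33=39; pred: 14+25-7=32
Step 2: prey: 39+7-49=0; pred: 32+37-16=53
Step 3: prey: 0+0-0=0; pred: 53+0-26=27
Step 4: prey: 0+0-0=0; pred: 27+0-13=14
Step 5: prey: 0+0-0=0; pred: 14+0-7=7
Step 6: prey: 0+0-0=0; pred: 7+0-3=4
Step 7: prey: 0+0-0=0; pred: 4+0-2=2

Answer: 0 2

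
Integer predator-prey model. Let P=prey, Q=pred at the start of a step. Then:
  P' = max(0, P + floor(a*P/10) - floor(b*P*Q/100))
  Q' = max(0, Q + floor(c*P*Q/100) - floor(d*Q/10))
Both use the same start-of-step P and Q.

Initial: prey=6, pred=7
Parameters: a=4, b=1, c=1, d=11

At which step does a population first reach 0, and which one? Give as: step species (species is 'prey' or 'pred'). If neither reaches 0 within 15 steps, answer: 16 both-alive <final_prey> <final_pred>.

Step 1: prey: 6+2-0=8; pred: 7+0-7=0
First extinction: pred at step 1

Answer: 1 pred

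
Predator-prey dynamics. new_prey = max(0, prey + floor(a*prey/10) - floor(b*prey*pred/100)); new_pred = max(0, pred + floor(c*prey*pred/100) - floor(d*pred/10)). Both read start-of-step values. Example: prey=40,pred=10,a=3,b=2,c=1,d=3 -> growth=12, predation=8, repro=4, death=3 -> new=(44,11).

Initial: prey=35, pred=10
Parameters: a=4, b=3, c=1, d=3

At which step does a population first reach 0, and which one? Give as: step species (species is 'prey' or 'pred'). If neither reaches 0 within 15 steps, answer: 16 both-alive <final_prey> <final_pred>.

Answer: 16 both-alive 10 6

Derivation:
Step 1: prey: 35+14-10=39; pred: 10+3-3=10
Step 2: prey: 39+15-11=43; pred: 10+3-3=10
Step 3: prey: 43+17-12=48; pred: 10+4-3=11
Step 4: prey: 48+19-15=52; pred: 11+5-3=13
Step 5: prey: 52+20-20=52; pred: 13+6-3=16
Step 6: prey: 52+20-24=48; pred: 16+8-4=20
Step 7: prey: 48+19-28=39; pred: 20+9-6=23
Step 8: prey: 39+15-26=28; pred: 23+8-6=25
Step 9: prey: 28+11-21=18; pred: 25+7-7=25
Step 10: prey: 18+7-13=12; pred: 25+4-7=22
Step 11: prey: 12+4-7=9; pred: 22+2-6=18
Step 12: prey: 9+3-4=8; pred: 18+1-5=14
Step 13: prey: 8+3-3=8; pred: 14+1-4=11
Step 14: prey: 8+3-2=9; pred: 11+0-3=8
Step 15: prey: 9+3-2=10; pred: 8+0-2=6
No extinction within 15 steps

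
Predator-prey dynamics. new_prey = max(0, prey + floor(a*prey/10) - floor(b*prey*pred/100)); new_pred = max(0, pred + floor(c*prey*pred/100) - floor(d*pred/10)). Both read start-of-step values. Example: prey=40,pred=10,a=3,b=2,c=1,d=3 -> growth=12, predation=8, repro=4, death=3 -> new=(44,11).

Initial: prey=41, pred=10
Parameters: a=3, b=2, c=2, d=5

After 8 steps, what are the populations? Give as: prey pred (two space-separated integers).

Step 1: prey: 41+12-8=45; pred: 10+8-5=13
Step 2: prey: 45+13-11=47; pred: 13+11-6=18
Step 3: prey: 47+14-16=45; pred: 18+16-9=25
Step 4: prey: 45+13-22=36; pred: 25+22-12=35
Step 5: prey: 36+10-25=21; pred: 35+25-17=43
Step 6: prey: 21+6-18=9; pred: 43+18-21=40
Step 7: prey: 9+2-7=4; pred: 40+7-20=27
Step 8: prey: 4+1-2=3; pred: 27+2-13=16

Answer: 3 16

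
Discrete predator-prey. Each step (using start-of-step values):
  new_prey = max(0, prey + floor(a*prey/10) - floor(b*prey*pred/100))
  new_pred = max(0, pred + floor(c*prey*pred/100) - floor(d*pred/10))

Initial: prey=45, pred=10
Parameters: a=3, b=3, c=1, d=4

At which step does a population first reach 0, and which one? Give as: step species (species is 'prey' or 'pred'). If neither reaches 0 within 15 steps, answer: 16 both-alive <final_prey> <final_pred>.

Step 1: prey: 45+13-13=45; pred: 10+4-4=10
Steps 2-15: state stable at prey=45, pred=10 (no change)
No extinction within 15 steps

Answer: 16 both-alive 45 10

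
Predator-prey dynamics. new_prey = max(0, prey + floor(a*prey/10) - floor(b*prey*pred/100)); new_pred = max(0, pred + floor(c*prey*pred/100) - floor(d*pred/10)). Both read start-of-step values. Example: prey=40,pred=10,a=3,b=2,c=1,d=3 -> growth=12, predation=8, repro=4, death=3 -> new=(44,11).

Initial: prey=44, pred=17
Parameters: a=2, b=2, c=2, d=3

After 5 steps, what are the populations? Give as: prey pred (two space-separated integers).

Answer: 1 33

Derivation:
Step 1: prey: 44+8-14=38; pred: 17+14-5=26
Step 2: prey: 38+7-19=26; pred: 26+19-7=38
Step 3: prey: 26+5-19=12; pred: 38+19-11=46
Step 4: prey: 12+2-11=3; pred: 46+11-13=44
Step 5: prey: 3+0-2=1; pred: 44+2-13=33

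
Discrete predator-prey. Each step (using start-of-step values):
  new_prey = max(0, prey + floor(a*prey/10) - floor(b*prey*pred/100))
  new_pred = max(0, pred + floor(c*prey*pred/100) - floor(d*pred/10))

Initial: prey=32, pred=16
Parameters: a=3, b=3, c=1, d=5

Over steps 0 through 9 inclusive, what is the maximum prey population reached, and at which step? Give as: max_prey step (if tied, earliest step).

Answer: 61 9

Derivation:
Step 1: prey: 32+9-15=26; pred: 16+5-8=13
Step 2: prey: 26+7-10=23; pred: 13+3-6=10
Step 3: prey: 23+6-6=23; pred: 10+2-5=7
Step 4: prey: 23+6-4=25; pred: 7+1-3=5
Step 5: prey: 25+7-3=29; pred: 5+1-2=4
Step 6: prey: 29+8-3=34; pred: 4+1-2=3
Step 7: prey: 34+10-3=41; pred: 3+1-1=3
Step 8: prey: 41+12-3=50; pred: 3+1-1=3
Step 9: prey: 50+15-4=61; pred: 3+1-1=3
Max prey = 61 at step 9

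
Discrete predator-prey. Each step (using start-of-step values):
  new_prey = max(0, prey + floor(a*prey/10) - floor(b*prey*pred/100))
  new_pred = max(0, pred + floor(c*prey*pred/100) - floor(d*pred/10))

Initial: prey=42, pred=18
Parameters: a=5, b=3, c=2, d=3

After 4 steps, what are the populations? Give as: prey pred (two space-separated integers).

Step 1: prey: 42+21-22=41; pred: 18+15-5=28
Step 2: prey: 41+20-34=27; pred: 28+22-8=42
Step 3: prey: 27+13-34=6; pred: 42+22-12=52
Step 4: prey: 6+3-9=0; pred: 52+6-15=43

Answer: 0 43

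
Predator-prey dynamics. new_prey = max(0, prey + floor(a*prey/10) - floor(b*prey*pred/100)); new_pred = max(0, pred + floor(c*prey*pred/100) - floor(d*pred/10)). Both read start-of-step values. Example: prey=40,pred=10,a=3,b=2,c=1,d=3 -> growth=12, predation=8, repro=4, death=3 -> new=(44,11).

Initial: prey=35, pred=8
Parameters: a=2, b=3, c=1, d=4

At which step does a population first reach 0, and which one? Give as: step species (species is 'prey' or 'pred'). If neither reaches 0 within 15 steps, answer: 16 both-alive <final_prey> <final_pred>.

Answer: 16 both-alive 33 7

Derivation:
Step 1: prey: 35+7-8=34; pred: 8+2-3=7
Step 2: prey: 34+6-7=33; pred: 7+2-2=7
Step 3: prey: 33+6-6=33; pred: 7+2-2=7
Steps 4-15: state stable at prey=33, pred=7 (no change)
No extinction within 15 steps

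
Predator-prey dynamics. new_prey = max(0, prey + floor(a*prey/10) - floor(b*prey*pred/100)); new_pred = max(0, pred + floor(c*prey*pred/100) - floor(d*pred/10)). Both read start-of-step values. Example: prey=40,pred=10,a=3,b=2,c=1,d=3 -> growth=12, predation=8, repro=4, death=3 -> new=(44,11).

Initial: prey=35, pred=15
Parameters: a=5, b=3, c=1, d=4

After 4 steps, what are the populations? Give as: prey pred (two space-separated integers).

Answer: 48 15

Derivation:
Step 1: prey: 35+17-15=37; pred: 15+5-6=14
Step 2: prey: 37+18-15=40; pred: 14+5-5=14
Step 3: prey: 40+20-16=44; pred: 14+5-5=14
Step 4: prey: 44+22-18=48; pred: 14+6-5=15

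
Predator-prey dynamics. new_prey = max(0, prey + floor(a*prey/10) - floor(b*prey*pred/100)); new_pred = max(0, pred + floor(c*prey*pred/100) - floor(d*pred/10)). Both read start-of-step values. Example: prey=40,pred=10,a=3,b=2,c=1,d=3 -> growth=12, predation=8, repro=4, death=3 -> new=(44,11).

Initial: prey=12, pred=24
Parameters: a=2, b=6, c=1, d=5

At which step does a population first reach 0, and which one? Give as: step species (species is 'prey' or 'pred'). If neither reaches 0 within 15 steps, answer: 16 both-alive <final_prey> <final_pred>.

Answer: 1 prey

Derivation:
Step 1: prey: 12+2-17=0; pred: 24+2-12=14
First extinction: prey at step 1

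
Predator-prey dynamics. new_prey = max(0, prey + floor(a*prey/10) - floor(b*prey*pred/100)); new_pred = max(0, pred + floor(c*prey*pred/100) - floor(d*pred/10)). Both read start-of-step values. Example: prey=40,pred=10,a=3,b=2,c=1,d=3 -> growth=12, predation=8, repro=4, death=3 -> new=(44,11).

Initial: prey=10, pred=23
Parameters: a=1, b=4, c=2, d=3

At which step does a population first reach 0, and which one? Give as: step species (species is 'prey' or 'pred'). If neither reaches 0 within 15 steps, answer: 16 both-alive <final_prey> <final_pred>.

Answer: 16 both-alive 1 3

Derivation:
Step 1: prey: 10+1-9=2; pred: 23+4-6=21
Step 2: prey: 2+0-1=1; pred: 21+0-6=15
Step 3: prey: 1+0-0=1; pred: 15+0-4=11
Step 4: prey: 1+0-0=1; pred: 11+0-3=8
Step 5: prey: 1+0-0=1; pred: 8+0-2=6
Step 6: prey: 1+0-0=1; pred: 6+0-1=5
Step 7: prey: 1+0-0=1; pred: 5+0-1=4
Step 8: prey: 1+0-0=1; pred: 4+0-1=3
Step 9: prey: 1+0-0=1; pred: 3+0-0=3
Steps 10-15: state stable at prey=1, pred=3 (no change)
No extinction within 15 steps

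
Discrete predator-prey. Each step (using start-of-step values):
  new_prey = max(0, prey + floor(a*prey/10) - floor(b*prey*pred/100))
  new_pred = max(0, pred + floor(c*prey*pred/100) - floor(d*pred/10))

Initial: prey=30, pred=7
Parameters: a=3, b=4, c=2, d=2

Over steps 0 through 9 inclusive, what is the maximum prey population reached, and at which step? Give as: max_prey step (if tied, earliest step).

Answer: 31 1

Derivation:
Step 1: prey: 30+9-8=31; pred: 7+4-1=10
Step 2: prey: 31+9-12=28; pred: 10+6-2=14
Step 3: prey: 28+8-15=21; pred: 14+7-2=19
Step 4: prey: 21+6-15=12; pred: 19+7-3=23
Step 5: prey: 12+3-11=4; pred: 23+5-4=24
Step 6: prey: 4+1-3=2; pred: 24+1-4=21
Step 7: prey: 2+0-1=1; pred: 21+0-4=17
Step 8: prey: 1+0-0=1; pred: 17+0-3=14
Step 9: prey: 1+0-0=1; pred: 14+0-2=12
Max prey = 31 at step 1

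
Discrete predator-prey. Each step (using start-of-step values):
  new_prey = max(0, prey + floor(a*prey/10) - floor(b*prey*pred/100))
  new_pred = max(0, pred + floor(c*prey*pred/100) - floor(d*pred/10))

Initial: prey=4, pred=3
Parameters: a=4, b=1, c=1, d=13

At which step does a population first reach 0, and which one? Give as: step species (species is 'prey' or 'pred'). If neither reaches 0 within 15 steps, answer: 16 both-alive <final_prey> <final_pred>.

Answer: 1 pred

Derivation:
Step 1: prey: 4+1-0=5; pred: 3+0-3=0
First extinction: pred at step 1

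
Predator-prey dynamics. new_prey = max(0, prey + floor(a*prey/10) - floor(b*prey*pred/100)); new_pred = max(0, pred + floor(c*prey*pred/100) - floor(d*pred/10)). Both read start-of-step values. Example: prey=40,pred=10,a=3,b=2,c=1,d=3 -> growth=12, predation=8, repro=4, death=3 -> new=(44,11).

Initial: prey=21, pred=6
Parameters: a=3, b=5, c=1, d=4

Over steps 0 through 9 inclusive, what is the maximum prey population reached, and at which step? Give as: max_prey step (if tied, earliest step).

Step 1: prey: 21+6-6=21; pred: 6+1-2=5
Step 2: prey: 21+6-5=22; pred: 5+1-2=4
Step 3: prey: 22+6-4=24; pred: 4+0-1=3
Step 4: prey: 24+7-3=28; pred: 3+0-1=2
Step 5: prey: 28+8-2=34; pred: 2+0-0=2
Step 6: prey: 34+10-3=41; pred: 2+0-0=2
Step 7: prey: 41+12-4=49; pred: 2+0-0=2
Step 8: prey: 49+14-4=59; pred: 2+0-0=2
Step 9: prey: 59+17-5=71; pred: 2+1-0=3
Max prey = 71 at step 9

Answer: 71 9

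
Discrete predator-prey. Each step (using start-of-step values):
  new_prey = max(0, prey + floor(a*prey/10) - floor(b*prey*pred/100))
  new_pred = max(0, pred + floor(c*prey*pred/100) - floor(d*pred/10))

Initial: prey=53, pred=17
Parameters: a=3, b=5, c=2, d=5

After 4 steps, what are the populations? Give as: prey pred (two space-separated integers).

Answer: 0 7

Derivation:
Step 1: prey: 53+15-45=23; pred: 17+18-8=27
Step 2: prey: 23+6-31=0; pred: 27+12-13=26
Step 3: prey: 0+0-0=0; pred: 26+0-13=13
Step 4: prey: 0+0-0=0; pred: 13+0-6=7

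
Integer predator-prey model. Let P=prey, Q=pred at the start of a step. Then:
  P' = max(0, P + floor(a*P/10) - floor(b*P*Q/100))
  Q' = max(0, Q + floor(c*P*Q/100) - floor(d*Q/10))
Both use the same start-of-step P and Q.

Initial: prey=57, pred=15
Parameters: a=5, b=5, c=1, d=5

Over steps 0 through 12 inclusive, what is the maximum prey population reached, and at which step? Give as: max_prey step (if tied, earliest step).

Answer: 161 12

Derivation:
Step 1: prey: 57+28-42=43; pred: 15+8-7=16
Step 2: prey: 43+21-34=30; pred: 16+6-8=14
Step 3: prey: 30+15-21=24; pred: 14+4-7=11
Step 4: prey: 24+12-13=23; pred: 11+2-5=8
Step 5: prey: 23+11-9=25; pred: 8+1-4=5
Step 6: prey: 25+12-6=31; pred: 5+1-2=4
Step 7: prey: 31+15-6=40; pred: 4+1-2=3
Step 8: prey: 40+20-6=54; pred: 3+1-1=3
Step 9: prey: 54+27-8=73; pred: 3+1-1=3
Step 10: prey: 73+36-10=99; pred: 3+2-1=4
Step 11: prey: 99+49-19=129; pred: 4+3-2=5
Step 12: prey: 129+64-32=161; pred: 5+6-2=9
Max prey = 161 at step 12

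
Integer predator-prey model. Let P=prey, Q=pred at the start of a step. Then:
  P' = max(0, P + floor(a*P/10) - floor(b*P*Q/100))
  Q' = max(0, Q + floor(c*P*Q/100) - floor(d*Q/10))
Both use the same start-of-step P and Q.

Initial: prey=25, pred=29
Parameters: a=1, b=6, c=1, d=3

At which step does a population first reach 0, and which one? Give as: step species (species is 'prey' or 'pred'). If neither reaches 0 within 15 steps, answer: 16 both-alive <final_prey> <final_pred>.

Step 1: prey: 25+2-43=0; pred: 29+7-8=28
First extinction: prey at step 1

Answer: 1 prey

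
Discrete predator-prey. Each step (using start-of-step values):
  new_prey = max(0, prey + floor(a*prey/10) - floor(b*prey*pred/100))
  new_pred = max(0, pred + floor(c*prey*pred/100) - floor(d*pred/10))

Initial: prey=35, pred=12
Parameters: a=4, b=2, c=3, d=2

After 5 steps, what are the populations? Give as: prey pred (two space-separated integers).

Answer: 0 97

Derivation:
Step 1: prey: 35+14-8=41; pred: 12+12-2=22
Step 2: prey: 41+16-18=39; pred: 22+27-4=45
Step 3: prey: 39+15-35=19; pred: 45+52-9=88
Step 4: prey: 19+7-33=0; pred: 88+50-17=121
Step 5: prey: 0+0-0=0; pred: 121+0-24=97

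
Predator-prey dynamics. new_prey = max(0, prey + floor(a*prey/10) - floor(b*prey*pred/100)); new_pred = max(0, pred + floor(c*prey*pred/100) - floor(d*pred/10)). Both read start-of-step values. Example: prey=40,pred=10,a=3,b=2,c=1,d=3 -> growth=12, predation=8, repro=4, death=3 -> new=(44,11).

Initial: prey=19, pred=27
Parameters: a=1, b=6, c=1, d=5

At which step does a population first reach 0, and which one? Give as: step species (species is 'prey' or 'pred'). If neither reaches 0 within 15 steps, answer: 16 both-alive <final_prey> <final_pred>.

Answer: 1 prey

Derivation:
Step 1: prey: 19+1-30=0; pred: 27+5-13=19
First extinction: prey at step 1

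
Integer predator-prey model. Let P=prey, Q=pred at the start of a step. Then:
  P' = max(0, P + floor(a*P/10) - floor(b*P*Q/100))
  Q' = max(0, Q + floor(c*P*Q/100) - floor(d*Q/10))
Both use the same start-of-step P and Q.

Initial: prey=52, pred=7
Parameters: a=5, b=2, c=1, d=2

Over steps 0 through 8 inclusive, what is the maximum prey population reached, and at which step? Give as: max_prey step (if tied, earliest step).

Answer: 115 3

Derivation:
Step 1: prey: 52+26-7=71; pred: 7+3-1=9
Step 2: prey: 71+35-12=94; pred: 9+6-1=14
Step 3: prey: 94+47-26=115; pred: 14+13-2=25
Step 4: prey: 115+57-57=115; pred: 25+28-5=48
Step 5: prey: 115+57-110=62; pred: 48+55-9=94
Step 6: prey: 62+31-116=0; pred: 94+58-18=134
Step 7: prey: 0+0-0=0; pred: 134+0-26=108
Step 8: prey: 0+0-0=0; pred: 108+0-21=87
Max prey = 115 at step 3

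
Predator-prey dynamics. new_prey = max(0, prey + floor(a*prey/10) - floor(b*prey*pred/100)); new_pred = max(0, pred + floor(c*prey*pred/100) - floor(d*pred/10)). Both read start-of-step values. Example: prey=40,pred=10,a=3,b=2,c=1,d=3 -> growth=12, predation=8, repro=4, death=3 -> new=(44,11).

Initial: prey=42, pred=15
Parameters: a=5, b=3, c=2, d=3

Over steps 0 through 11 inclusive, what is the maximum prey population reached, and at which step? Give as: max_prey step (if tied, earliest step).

Answer: 45 1

Derivation:
Step 1: prey: 42+21-18=45; pred: 15+12-4=23
Step 2: prey: 45+22-31=36; pred: 23+20-6=37
Step 3: prey: 36+18-39=15; pred: 37+26-11=52
Step 4: prey: 15+7-23=0; pred: 52+15-15=52
Step 5: prey: 0+0-0=0; pred: 52+0-15=37
Step 6: prey: 0+0-0=0; pred: 37+0-11=26
Step 7: prey: 0+0-0=0; pred: 26+0-7=19
Step 8: prey: 0+0-0=0; pred: 19+0-5=14
Step 9: prey: 0+0-0=0; pred: 14+0-4=10
Step 10: prey: 0+0-0=0; pred: 10+0-3=7
Step 11: prey: 0+0-0=0; pred: 7+0-2=5
Max prey = 45 at step 1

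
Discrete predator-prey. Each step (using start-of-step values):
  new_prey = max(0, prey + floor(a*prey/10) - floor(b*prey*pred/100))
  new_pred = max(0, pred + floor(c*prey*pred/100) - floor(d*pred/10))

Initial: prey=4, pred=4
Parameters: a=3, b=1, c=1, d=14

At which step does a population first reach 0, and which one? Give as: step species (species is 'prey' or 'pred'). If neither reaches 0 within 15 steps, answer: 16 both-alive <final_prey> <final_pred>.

Step 1: prey: 4+1-0=5; pred: 4+0-5=0
First extinction: pred at step 1

Answer: 1 pred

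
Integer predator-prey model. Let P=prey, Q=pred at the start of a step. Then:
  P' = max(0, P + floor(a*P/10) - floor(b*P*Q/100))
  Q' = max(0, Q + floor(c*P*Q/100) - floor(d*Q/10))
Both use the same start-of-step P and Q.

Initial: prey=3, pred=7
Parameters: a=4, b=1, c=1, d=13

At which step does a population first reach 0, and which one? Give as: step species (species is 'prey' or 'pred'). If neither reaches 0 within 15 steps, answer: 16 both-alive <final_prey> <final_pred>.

Answer: 1 pred

Derivation:
Step 1: prey: 3+1-0=4; pred: 7+0-9=0
First extinction: pred at step 1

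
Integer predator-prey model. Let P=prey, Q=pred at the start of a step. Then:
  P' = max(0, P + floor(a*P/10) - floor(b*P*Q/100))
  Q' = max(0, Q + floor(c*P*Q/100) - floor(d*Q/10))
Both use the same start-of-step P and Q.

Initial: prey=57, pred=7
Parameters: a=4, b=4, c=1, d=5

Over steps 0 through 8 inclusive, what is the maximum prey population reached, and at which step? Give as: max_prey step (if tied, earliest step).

Answer: 80 4

Derivation:
Step 1: prey: 57+22-15=64; pred: 7+3-3=7
Step 2: prey: 64+25-17=72; pred: 7+4-3=8
Step 3: prey: 72+28-23=77; pred: 8+5-4=9
Step 4: prey: 77+30-27=80; pred: 9+6-4=11
Step 5: prey: 80+32-35=77; pred: 11+8-5=14
Step 6: prey: 77+30-43=64; pred: 14+10-7=17
Step 7: prey: 64+25-43=46; pred: 17+10-8=19
Step 8: prey: 46+18-34=30; pred: 19+8-9=18
Max prey = 80 at step 4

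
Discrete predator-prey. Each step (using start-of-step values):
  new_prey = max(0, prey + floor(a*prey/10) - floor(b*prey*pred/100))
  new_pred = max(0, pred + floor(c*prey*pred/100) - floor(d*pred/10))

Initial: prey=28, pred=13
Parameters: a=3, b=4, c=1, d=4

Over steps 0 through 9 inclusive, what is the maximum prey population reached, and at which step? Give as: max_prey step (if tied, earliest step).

Step 1: prey: 28+8-14=22; pred: 13+3-5=11
Step 2: prey: 22+6-9=19; pred: 11+2-4=9
Step 3: prey: 19+5-6=18; pred: 9+1-3=7
Step 4: prey: 18+5-5=18; pred: 7+1-2=6
Step 5: prey: 18+5-4=19; pred: 6+1-2=5
Step 6: prey: 19+5-3=21; pred: 5+0-2=3
Step 7: prey: 21+6-2=25; pred: 3+0-1=2
Step 8: prey: 25+7-2=30; pred: 2+0-0=2
Step 9: prey: 30+9-2=37; pred: 2+0-0=2
Max prey = 37 at step 9

Answer: 37 9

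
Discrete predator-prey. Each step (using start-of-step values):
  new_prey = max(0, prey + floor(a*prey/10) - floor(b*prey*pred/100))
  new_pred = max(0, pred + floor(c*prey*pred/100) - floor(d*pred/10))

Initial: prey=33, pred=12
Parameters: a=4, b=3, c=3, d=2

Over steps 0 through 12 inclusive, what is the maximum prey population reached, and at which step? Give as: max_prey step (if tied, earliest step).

Step 1: prey: 33+13-11=35; pred: 12+11-2=21
Step 2: prey: 35+14-22=27; pred: 21+22-4=39
Step 3: prey: 27+10-31=6; pred: 39+31-7=63
Step 4: prey: 6+2-11=0; pred: 63+11-12=62
Step 5: prey: 0+0-0=0; pred: 62+0-12=50
Step 6: prey: 0+0-0=0; pred: 50+0-10=40
Step 7: prey: 0+0-0=0; pred: 40+0-8=32
Step 8: prey: 0+0-0=0; pred: 32+0-6=26
Step 9: prey: 0+0-0=0; pred: 26+0-5=21
Step 10: prey: 0+0-0=0; pred: 21+0-4=17
Step 11: prey: 0+0-0=0; pred: 17+0-3=14
Step 12: prey: 0+0-0=0; pred: 14+0-2=12
Max prey = 35 at step 1

Answer: 35 1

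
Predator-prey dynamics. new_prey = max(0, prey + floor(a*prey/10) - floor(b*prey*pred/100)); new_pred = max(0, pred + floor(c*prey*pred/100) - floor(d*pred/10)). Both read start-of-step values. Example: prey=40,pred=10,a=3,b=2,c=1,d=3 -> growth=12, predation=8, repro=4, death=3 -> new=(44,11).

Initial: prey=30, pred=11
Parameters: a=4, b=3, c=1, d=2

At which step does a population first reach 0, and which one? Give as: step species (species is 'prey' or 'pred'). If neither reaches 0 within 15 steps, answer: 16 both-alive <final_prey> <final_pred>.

Answer: 16 both-alive 7 8

Derivation:
Step 1: prey: 30+12-9=33; pred: 11+3-2=12
Step 2: prey: 33+13-11=35; pred: 12+3-2=13
Step 3: prey: 35+14-13=36; pred: 13+4-2=15
Step 4: prey: 36+14-16=34; pred: 15+5-3=17
Step 5: prey: 34+13-17=30; pred: 17+5-3=19
Step 6: prey: 30+12-17=25; pred: 19+5-3=21
Step 7: prey: 25+10-15=20; pred: 21+5-4=22
Step 8: prey: 20+8-13=15; pred: 22+4-4=22
Step 9: prey: 15+6-9=12; pred: 22+3-4=21
Step 10: prey: 12+4-7=9; pred: 21+2-4=19
Step 11: prey: 9+3-5=7; pred: 19+1-3=17
Step 12: prey: 7+2-3=6; pred: 17+1-3=15
Step 13: prey: 6+2-2=6; pred: 15+0-3=12
Step 14: prey: 6+2-2=6; pred: 12+0-2=10
Step 15: prey: 6+2-1=7; pred: 10+0-2=8
No extinction within 15 steps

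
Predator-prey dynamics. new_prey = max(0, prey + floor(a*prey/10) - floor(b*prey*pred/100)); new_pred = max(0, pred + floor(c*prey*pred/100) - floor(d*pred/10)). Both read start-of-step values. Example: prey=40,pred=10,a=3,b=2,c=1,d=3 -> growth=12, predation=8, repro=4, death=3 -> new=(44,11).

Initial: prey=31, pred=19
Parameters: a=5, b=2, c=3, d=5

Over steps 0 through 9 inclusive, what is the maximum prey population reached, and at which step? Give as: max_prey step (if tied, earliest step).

Answer: 35 1

Derivation:
Step 1: prey: 31+15-11=35; pred: 19+17-9=27
Step 2: prey: 35+17-18=34; pred: 27+28-13=42
Step 3: prey: 34+17-28=23; pred: 42+42-21=63
Step 4: prey: 23+11-28=6; pred: 63+43-31=75
Step 5: prey: 6+3-9=0; pred: 75+13-37=51
Step 6: prey: 0+0-0=0; pred: 51+0-25=26
Step 7: prey: 0+0-0=0; pred: 26+0-13=13
Step 8: prey: 0+0-0=0; pred: 13+0-6=7
Step 9: prey: 0+0-0=0; pred: 7+0-3=4
Max prey = 35 at step 1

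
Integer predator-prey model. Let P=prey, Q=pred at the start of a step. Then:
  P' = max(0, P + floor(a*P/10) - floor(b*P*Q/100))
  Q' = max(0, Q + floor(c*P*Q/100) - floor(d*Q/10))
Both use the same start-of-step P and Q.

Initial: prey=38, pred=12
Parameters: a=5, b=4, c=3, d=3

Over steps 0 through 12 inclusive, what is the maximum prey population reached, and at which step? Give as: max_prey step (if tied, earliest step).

Step 1: prey: 38+19-18=39; pred: 12+13-3=22
Step 2: prey: 39+19-34=24; pred: 22+25-6=41
Step 3: prey: 24+12-39=0; pred: 41+29-12=58
Step 4: prey: 0+0-0=0; pred: 58+0-17=41
Step 5: prey: 0+0-0=0; pred: 41+0-12=29
Step 6: prey: 0+0-0=0; pred: 29+0-8=21
Step 7: prey: 0+0-0=0; pred: 21+0-6=15
Step 8: prey: 0+0-0=0; pred: 15+0-4=11
Step 9: prey: 0+0-0=0; pred: 11+0-3=8
Step 10: prey: 0+0-0=0; pred: 8+0-2=6
Step 11: prey: 0+0-0=0; pred: 6+0-1=5
Step 12: prey: 0+0-0=0; pred: 5+0-1=4
Max prey = 39 at step 1

Answer: 39 1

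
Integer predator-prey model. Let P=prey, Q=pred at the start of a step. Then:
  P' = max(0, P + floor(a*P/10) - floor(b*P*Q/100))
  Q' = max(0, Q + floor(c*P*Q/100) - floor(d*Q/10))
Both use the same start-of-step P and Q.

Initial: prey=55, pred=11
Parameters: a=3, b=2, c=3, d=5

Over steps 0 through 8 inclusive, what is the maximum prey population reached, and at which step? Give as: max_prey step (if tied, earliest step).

Step 1: prey: 55+16-12=59; pred: 11+18-5=24
Step 2: prey: 59+17-28=48; pred: 24+42-12=54
Step 3: prey: 48+14-51=11; pred: 54+77-27=104
Step 4: prey: 11+3-22=0; pred: 104+34-52=86
Step 5: prey: 0+0-0=0; pred: 86+0-43=43
Step 6: prey: 0+0-0=0; pred: 43+0-21=22
Step 7: prey: 0+0-0=0; pred: 22+0-11=11
Step 8: prey: 0+0-0=0; pred: 11+0-5=6
Max prey = 59 at step 1

Answer: 59 1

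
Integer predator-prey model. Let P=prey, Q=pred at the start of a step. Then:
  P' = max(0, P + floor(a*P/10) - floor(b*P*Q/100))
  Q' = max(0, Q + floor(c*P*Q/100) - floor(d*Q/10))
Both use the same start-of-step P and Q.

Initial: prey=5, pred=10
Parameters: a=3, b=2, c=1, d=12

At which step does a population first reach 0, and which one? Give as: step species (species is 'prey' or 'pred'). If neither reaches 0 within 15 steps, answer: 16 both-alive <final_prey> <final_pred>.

Step 1: prey: 5+1-1=5; pred: 10+0-12=0
First extinction: pred at step 1

Answer: 1 pred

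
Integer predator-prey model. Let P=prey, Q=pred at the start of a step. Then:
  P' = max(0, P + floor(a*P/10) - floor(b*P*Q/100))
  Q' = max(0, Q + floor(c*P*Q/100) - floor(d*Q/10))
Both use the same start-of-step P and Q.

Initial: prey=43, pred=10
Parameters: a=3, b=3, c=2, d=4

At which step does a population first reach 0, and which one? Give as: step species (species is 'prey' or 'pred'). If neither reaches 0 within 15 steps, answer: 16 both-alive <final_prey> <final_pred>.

Step 1: prey: 43+12-12=43; pred: 10+8-4=14
Step 2: prey: 43+12-18=37; pred: 14+12-5=21
Step 3: prey: 37+11-23=25; pred: 21+15-8=28
Step 4: prey: 25+7-21=11; pred: 28+14-11=31
Step 5: prey: 11+3-10=4; pred: 31+6-12=25
Step 6: prey: 4+1-3=2; pred: 25+2-10=17
Step 7: prey: 2+0-1=1; pred: 17+0-6=11
Step 8: prey: 1+0-0=1; pred: 11+0-4=7
Step 9: prey: 1+0-0=1; pred: 7+0-2=5
Step 10: prey: 1+0-0=1; pred: 5+0-2=3
Step 11: prey: 1+0-0=1; pred: 3+0-1=2
Step 12: prey: 1+0-0=1; pred: 2+0-0=2
Steps 13-15: state stable at prey=1, pred=2 (no change)
No extinction within 15 steps

Answer: 16 both-alive 1 2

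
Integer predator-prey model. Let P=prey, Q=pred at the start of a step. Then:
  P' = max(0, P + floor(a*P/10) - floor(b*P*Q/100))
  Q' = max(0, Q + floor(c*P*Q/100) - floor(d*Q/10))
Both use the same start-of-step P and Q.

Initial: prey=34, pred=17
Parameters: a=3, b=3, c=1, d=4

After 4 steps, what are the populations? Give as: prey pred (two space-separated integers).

Step 1: prey: 34+10-17=27; pred: 17+5-6=16
Step 2: prey: 27+8-12=23; pred: 16+4-6=14
Step 3: prey: 23+6-9=20; pred: 14+3-5=12
Step 4: prey: 20+6-7=19; pred: 12+2-4=10

Answer: 19 10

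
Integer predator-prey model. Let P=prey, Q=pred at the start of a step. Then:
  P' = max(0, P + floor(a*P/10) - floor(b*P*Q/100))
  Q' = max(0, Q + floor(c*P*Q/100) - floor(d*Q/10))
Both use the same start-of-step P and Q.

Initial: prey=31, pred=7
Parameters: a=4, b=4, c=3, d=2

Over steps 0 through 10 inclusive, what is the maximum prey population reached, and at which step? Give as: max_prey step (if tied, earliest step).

Answer: 35 1

Derivation:
Step 1: prey: 31+12-8=35; pred: 7+6-1=12
Step 2: prey: 35+14-16=33; pred: 12+12-2=22
Step 3: prey: 33+13-29=17; pred: 22+21-4=39
Step 4: prey: 17+6-26=0; pred: 39+19-7=51
Step 5: prey: 0+0-0=0; pred: 51+0-10=41
Step 6: prey: 0+0-0=0; pred: 41+0-8=33
Step 7: prey: 0+0-0=0; pred: 33+0-6=27
Step 8: prey: 0+0-0=0; pred: 27+0-5=22
Step 9: prey: 0+0-0=0; pred: 22+0-4=18
Step 10: prey: 0+0-0=0; pred: 18+0-3=15
Max prey = 35 at step 1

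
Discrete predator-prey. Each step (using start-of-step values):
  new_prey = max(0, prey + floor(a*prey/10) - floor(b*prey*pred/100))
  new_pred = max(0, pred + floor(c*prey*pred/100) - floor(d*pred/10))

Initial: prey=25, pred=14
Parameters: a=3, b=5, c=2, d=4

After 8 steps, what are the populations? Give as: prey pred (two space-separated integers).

Answer: 6 2

Derivation:
Step 1: prey: 25+7-17=15; pred: 14+7-5=16
Step 2: prey: 15+4-12=7; pred: 16+4-6=14
Step 3: prey: 7+2-4=5; pred: 14+1-5=10
Step 4: prey: 5+1-2=4; pred: 10+1-4=7
Step 5: prey: 4+1-1=4; pred: 7+0-2=5
Step 6: prey: 4+1-1=4; pred: 5+0-2=3
Step 7: prey: 4+1-0=5; pred: 3+0-1=2
Step 8: prey: 5+1-0=6; pred: 2+0-0=2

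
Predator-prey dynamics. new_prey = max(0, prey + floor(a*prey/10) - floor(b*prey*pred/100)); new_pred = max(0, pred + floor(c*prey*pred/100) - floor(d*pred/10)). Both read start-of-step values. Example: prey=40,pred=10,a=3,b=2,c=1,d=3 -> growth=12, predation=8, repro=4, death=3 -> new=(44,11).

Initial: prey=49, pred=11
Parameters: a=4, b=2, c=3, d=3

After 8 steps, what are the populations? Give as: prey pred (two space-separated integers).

Answer: 0 37

Derivation:
Step 1: prey: 49+19-10=58; pred: 11+16-3=24
Step 2: prey: 58+23-27=54; pred: 24+41-7=58
Step 3: prey: 54+21-62=13; pred: 58+93-17=134
Step 4: prey: 13+5-34=0; pred: 134+52-40=146
Step 5: prey: 0+0-0=0; pred: 146+0-43=103
Step 6: prey: 0+0-0=0; pred: 103+0-30=73
Step 7: prey: 0+0-0=0; pred: 73+0-21=52
Step 8: prey: 0+0-0=0; pred: 52+0-15=37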